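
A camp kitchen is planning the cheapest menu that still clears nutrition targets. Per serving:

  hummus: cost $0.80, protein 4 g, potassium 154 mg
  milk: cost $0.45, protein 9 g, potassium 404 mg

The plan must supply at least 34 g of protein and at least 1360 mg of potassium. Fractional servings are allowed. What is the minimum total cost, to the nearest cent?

Compare the cost at each extreme point of the feasible region.
hummus only: max(34/4, 1360/154) = 8.831 servings → $7.06.
milk only: max(34/9, 1360/404) = 3.778 servings → $1.70.
hummus + milk with both tight: 6.504 servings and 0.887 servings → $5.60.
So the least-cost plan costs $1.70.

$1.70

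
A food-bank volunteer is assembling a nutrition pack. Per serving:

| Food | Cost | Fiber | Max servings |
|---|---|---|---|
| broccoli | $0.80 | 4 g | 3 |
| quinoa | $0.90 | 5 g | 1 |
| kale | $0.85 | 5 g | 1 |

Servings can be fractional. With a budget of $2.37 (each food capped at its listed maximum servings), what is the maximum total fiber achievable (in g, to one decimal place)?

13.1 g

Fiber per dollar: kale 5.882, quinoa 5.556, broccoli 5.
Take 1 serving of kale: spends $0.85, +5.0 g fiber (running total 5.0 g).
Take 1 serving of quinoa: spends $0.90, +5.0 g fiber (running total 10.0 g).
Take 0.775 servings of broccoli: spends $0.62, +3.1 g fiber (running total 13.1 g).
Greedy by best ratio exhausts the cost allowance optimally: 13.1 g.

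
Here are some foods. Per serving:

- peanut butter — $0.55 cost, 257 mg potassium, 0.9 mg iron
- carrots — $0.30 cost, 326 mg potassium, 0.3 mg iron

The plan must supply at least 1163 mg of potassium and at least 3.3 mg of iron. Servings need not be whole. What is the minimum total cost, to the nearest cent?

$2.12

An LP optimum is at a vertex; with two nutrient constraints at most two foods are used. Check each candidate.
peanut butter only: max(1163/257, 3.3/0.9) = 4.525 servings → $2.49.
carrots only: max(1163/326, 3.3/0.3) = 11 servings → $3.30.
peanut butter + carrots with both tight: 3.361 servings and 0.9182 servings → $2.12.
Cheapest feasible corner: $2.12.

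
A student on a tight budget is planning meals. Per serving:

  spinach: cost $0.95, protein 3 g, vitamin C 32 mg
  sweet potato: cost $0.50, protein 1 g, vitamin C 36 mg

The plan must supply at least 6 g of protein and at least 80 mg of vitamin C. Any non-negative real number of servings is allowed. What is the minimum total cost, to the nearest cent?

Two binding constraints pin down two serving amounts, so the optimal mix uses at most two foods. The candidates are each food alone (scaled to the tighter of protein/vitamin C) and each pair with both constraints tight.
spinach only: max(6/3, 80/32) = 2.5 servings → $2.38.
sweet potato only: max(6/1, 80/36) = 6 servings → $3.00.
spinach + sweet potato with both tight: 1.789 servings and 0.6316 servings → $2.02.
So the least-cost plan costs $2.02.

$2.02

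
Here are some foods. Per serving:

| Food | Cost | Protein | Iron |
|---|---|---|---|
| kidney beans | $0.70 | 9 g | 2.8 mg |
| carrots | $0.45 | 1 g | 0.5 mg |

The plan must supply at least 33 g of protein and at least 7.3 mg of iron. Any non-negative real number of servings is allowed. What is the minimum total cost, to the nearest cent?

$2.57

An LP optimum is at a vertex; with two nutrient constraints at most two foods are used. Check each candidate.
kidney beans only: max(33/9, 7.3/2.8) = 3.667 servings → $2.57.
carrots only: max(33/1, 7.3/0.5) = 33 servings → $14.85.
kidney beans + carrots: the both-tight solution has a negative serving — not a feasible corner.
So the least-cost plan costs $2.57.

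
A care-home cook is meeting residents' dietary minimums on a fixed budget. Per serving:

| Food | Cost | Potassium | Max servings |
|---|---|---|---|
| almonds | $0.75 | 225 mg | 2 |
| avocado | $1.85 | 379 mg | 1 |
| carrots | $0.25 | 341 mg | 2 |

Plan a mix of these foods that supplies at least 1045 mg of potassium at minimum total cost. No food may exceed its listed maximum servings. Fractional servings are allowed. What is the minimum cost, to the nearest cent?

Cost per mg of potassium: carrots $0.0007, almonds $0.0033, avocado $0.0049.
Take 2 servings of carrots: +682.0 mg potassium for $0.50 (total $0.50, still need 363.0 mg).
Take 1.613 servings of almonds: +363.0 mg potassium for $1.21 (total $1.71, still need 0.0 mg).
Greedy by cheapest-per-mg is optimal for a single linear constraint, so the minimum cost is $1.71.

$1.71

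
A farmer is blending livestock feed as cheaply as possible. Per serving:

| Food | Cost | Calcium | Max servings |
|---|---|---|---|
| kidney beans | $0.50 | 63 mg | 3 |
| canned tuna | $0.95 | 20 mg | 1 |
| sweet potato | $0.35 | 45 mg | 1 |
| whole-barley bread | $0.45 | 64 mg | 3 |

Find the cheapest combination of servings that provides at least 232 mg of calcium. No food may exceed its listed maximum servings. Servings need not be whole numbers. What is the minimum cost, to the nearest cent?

$1.66

Cost per mg of calcium: whole-barley bread $0.0070, sweet potato $0.0078, kidney beans $0.0079, canned tuna $0.0475.
Take 3 servings of whole-barley bread: +192.0 mg calcium for $1.35 (total $1.35, still need 40.0 mg).
Take 0.8889 servings of sweet potato: +40.0 mg calcium for $0.31 (total $1.66, still need 0.0 mg).
Filling from the cheapest source first is optimal under one linear minimum: $1.66.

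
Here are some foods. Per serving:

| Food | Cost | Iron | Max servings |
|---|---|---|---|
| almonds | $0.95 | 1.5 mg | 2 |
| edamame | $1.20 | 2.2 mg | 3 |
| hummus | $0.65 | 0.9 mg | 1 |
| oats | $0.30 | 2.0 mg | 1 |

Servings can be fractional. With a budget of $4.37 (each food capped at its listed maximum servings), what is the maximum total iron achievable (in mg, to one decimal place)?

9.3 mg

Iron per dollar: oats 6.667, edamame 1.833, almonds 1.579, hummus 1.385.
Take 1 serving of oats: spends $0.30, +2.0 mg iron (running total 2.0 mg).
Take 3 servings of edamame: spends $3.60, +6.6 mg iron (running total 8.6 mg).
Take 0.4947 servings of almonds: spends $0.47, +0.7 mg iron (running total 9.3 mg).
Filling greedily by iron-per-dollar is optimal for one linear limit, giving 9.3 mg.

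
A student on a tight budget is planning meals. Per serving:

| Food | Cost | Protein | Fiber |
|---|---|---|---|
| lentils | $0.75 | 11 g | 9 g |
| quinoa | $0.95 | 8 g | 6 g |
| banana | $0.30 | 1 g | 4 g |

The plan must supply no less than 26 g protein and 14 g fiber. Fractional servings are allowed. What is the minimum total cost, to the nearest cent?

$1.77

This is a tiny linear program; its minimum lies at a vertex of the feasible set. List the vertices and price them.
lentils only: max(26/11, 14/9) = 2.364 servings → $1.77.
quinoa only: max(26/8, 14/6) = 3.25 servings → $3.09.
banana only: max(26/1, 14/4) = 26 servings → $7.80.
lentils + quinoa: intersection lies outside the first quadrant.
lentils + banana with both targets exact would need a negative amount; discard.
quinoa + banana: the both-tight solution has a negative serving — not a feasible corner.
Cheapest feasible corner: $1.77.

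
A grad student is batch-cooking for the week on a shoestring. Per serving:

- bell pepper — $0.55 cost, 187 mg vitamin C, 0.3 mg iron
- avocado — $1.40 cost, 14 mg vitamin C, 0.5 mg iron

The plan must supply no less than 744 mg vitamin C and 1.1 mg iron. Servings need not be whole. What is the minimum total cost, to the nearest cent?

Compare the cost at each extreme point of the feasible region.
bell pepper only: max(744/187, 1.1/0.3) = 3.979 servings → $2.19.
avocado only: max(744/14, 1.1/0.5) = 53.14 servings → $74.40.
bell pepper + avocado with both targets exact would need a negative amount; discard.
The minimum over all feasible corners is $2.19.

$2.19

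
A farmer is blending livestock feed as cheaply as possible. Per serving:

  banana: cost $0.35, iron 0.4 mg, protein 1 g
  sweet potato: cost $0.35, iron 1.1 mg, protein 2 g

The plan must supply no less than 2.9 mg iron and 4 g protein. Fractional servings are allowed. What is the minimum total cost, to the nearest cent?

$0.92

Check every corner: each single food scaled to meet both minima, and each pair solved so both constraints bind.
banana only: max(2.9/0.4, 4/1) = 7.25 servings → $2.54.
sweet potato only: max(2.9/1.1, 4/2) = 2.636 servings → $0.92.
banana + sweet potato: intersection lies outside the first quadrant.
Cheapest feasible corner: $0.92.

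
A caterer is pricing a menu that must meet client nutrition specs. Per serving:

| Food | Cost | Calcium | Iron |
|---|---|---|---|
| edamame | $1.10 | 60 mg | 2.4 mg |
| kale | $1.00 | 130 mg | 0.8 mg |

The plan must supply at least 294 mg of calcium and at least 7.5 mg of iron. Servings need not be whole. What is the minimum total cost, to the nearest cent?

A basic optimal solution has at most two foods positive. Try each food alone and each pair with both targets met exactly.
edamame only: max(294/60, 7.5/2.4) = 4.9 servings → $5.39.
kale only: max(294/130, 7.5/0.8) = 9.375 servings → $9.38.
edamame + kale with both tight: 2.802 servings and 0.9682 servings → $4.05.
So the least-cost plan costs $4.05.

$4.05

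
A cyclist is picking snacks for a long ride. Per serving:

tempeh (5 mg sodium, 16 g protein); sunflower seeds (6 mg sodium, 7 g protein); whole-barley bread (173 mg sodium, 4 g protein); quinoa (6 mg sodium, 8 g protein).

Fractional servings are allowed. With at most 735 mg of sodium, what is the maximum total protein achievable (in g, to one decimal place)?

2352.0 g

Protein per mg sodium: tempeh 3.2, quinoa 1.333, sunflower seeds 1.167, whole-barley bread 0.02312.
With no serving limits, spend the whole sodium allowance on tempeh: 735 mg / 5 mg × 16 g = 2352.0 g.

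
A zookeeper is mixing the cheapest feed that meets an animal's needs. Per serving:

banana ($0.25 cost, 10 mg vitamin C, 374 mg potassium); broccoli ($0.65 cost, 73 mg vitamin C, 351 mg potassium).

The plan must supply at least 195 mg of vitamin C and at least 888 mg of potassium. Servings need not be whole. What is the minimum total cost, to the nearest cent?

banana only: max(195/10, 888/374) = 19.5 servings → $4.88.
broccoli only: max(195/73, 888/351) = 2.671 servings → $1.74.
banana + broccoli: the both-tight solution has a negative serving — not a feasible corner.
The minimum over all feasible corners is $1.74.

$1.74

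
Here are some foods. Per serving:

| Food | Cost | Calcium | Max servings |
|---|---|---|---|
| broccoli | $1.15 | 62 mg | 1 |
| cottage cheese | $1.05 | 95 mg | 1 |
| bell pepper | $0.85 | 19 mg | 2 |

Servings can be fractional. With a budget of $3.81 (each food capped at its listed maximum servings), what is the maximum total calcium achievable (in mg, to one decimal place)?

Calcium per dollar: cottage cheese 90.48, broccoli 53.91, bell pepper 22.35.
Take 1 serving of cottage cheese: spends $1.05, +95.0 mg calcium (running total 95.0 mg).
Take 1 serving of broccoli: spends $1.15, +62.0 mg calcium (running total 157.0 mg).
Take 1.894 servings of bell pepper: spends $1.61, +36.0 mg calcium (running total 193.0 mg).
Greedy by best ratio exhausts the cost allowance optimally: 193.0 mg.

193.0 mg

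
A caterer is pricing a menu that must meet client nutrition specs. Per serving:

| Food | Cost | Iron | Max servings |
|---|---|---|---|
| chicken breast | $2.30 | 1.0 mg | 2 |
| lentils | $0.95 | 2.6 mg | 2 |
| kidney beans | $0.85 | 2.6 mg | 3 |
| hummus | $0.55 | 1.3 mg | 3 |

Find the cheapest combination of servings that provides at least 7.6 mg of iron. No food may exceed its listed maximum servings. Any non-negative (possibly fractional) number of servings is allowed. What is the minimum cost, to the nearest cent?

$2.48

Cost per mg of iron: kidney beans $0.3269, lentils $0.3654, hummus $0.4231, chicken breast $2.3000.
Take 2.923 servings of kidney beans: +7.6 mg iron for $2.48 (total $2.48, still need 0.0 mg).
Greedy by cheapest-per-mg is optimal for a single linear constraint, so the minimum cost is $2.48.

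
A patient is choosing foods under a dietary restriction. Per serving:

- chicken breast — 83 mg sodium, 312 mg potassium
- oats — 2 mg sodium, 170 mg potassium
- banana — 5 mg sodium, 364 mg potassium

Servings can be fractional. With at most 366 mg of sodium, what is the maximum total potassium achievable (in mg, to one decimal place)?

Potassium per mg sodium: oats 85, banana 72.8, chicken breast 3.759.
With no serving limits, spend the whole sodium allowance on oats: 366 mg / 2 mg × 170 mg = 31110.0 mg.

31110.0 mg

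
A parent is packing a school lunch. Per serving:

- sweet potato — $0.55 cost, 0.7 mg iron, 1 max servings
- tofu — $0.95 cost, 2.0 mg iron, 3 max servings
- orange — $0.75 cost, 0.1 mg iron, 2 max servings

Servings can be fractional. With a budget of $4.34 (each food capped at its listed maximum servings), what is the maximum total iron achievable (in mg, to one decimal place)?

Iron per dollar: tofu 2.105, sweet potato 1.273, orange 0.1333.
Take 3 servings of tofu: spends $2.85, +6.0 mg iron (running total 6.0 mg).
Take 1 serving of sweet potato: spends $0.55, +0.7 mg iron (running total 6.7 mg).
Take 1.253 servings of orange: spends $0.94, +0.1 mg iron (running total 6.8 mg).
Filling greedily by iron-per-dollar is optimal for one linear limit, giving 6.8 mg.

6.8 mg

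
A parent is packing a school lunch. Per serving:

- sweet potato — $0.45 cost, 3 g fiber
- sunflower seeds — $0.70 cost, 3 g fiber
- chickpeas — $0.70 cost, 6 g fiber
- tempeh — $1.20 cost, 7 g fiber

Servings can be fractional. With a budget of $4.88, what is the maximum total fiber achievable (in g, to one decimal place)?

Fiber per dollar: chickpeas 8.571, sweet potato 6.667, tempeh 5.833, sunflower seeds 4.286.
With no serving limits, spend the whole cost allowance on chickpeas: $4.88 / $0.70 × 6 g = 41.8 g.

41.8 g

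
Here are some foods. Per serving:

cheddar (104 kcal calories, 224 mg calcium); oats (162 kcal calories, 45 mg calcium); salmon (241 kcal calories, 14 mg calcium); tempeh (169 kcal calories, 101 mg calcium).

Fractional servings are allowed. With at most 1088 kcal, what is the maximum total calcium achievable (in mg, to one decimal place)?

Calcium per kcal: cheddar 2.154, tempeh 0.5976, oats 0.2778, salmon 0.05809.
With no serving limits, spend the whole calories allowance on cheddar: 1088 kcal / 104 kcal × 224 mg = 2343.4 mg.

2343.4 mg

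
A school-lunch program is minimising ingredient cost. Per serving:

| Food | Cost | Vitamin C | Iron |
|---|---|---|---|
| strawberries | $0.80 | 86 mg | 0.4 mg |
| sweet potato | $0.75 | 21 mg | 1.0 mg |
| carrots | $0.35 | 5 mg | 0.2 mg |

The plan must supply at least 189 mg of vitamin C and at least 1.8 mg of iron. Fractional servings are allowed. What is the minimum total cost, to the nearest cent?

$2.32

strawberries only: max(189/86, 1.8/0.4) = 4.5 servings → $3.60.
sweet potato only: max(189/21, 1.8/1.0) = 9 servings → $6.75.
carrots only: max(189/5, 1.8/0.2) = 37.8 servings → $13.23.
strawberries + sweet potato with both tight: 1.948 servings and 1.021 servings → $2.32.
strawberries + carrots with both tight: 1.895 servings and 5.211 servings → $3.34.
sweet potato + carrots: the both-tight solution has a negative serving — not a feasible corner.
So the least-cost plan costs $2.32.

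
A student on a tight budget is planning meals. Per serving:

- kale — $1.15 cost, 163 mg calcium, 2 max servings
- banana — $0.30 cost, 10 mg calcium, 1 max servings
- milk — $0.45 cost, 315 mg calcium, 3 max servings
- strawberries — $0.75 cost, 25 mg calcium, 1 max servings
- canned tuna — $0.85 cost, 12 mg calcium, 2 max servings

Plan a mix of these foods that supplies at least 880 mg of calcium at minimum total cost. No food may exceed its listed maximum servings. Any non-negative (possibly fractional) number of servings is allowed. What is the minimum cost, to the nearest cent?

$1.26

Cost per mg of calcium: milk $0.0014, kale $0.0071, banana $0.0300, strawberries $0.0300, canned tuna $0.0708.
Take 2.794 servings of milk: +880.0 mg calcium for $1.26 (total $1.26, still need 0.0 mg).
Filling from the cheapest source first is optimal under one linear minimum: $1.26.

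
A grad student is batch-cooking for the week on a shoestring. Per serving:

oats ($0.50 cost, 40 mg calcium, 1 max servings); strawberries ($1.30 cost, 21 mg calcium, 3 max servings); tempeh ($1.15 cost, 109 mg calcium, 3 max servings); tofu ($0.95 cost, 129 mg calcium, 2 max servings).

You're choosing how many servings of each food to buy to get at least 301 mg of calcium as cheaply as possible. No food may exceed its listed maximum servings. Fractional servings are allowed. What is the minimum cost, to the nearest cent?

$2.35

Cost per mg of calcium: tofu $0.0074, tempeh $0.0106, oats $0.0125, strawberries $0.0619.
Take 2 servings of tofu: +258.0 mg calcium for $1.90 (total $1.90, still need 43.0 mg).
Take 0.3945 servings of tempeh: +43.0 mg calcium for $0.45 (total $2.35, still need 0.0 mg).
Greedy by cheapest-per-mg is optimal for a single linear constraint, so the minimum cost is $2.35.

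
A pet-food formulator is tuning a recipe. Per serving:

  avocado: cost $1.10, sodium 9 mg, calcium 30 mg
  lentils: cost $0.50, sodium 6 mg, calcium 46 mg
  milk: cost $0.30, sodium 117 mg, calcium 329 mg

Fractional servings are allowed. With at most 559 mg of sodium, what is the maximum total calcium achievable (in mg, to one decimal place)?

Calcium per mg sodium: lentils 7.667, avocado 3.333, milk 2.812.
With no serving limits, spend the whole sodium allowance on lentils: 559 mg / 6 mg × 46 mg = 4285.7 mg.

4285.7 mg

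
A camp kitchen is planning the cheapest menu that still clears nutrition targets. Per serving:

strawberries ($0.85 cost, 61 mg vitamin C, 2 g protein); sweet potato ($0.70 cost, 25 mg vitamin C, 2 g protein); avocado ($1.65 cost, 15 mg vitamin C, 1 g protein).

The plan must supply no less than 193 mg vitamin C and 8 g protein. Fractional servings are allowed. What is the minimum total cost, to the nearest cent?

$3.19

Compare the cost at each extreme point of the feasible region.
strawberries only: max(193/61, 8/2) = 4 servings → $3.40.
sweet potato only: max(193/25, 8/2) = 7.72 servings → $5.40.
avocado only: max(193/15, 8/1) = 12.87 servings → $21.23.
strawberries + sweet potato with both tight: 2.583 servings and 1.417 servings → $3.19.
strawberries + avocado with both tight: 2.355 servings and 3.29 servings → $7.43.
sweet potato + avocado: intersection lies outside the first quadrant.
So the least-cost plan costs $3.19.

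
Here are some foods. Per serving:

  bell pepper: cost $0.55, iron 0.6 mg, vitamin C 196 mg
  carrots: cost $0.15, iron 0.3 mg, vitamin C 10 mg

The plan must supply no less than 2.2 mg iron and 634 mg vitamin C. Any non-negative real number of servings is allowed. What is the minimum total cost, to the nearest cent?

bell pepper only: max(2.2/0.6, 634/196) = 3.667 servings → $2.02.
carrots only: max(2.2/0.3, 634/10) = 63.4 servings → $9.51.
bell pepper + carrots with both tight: 3.186 servings and 0.9621 servings → $1.90.
Cheapest feasible corner: $1.90.

$1.90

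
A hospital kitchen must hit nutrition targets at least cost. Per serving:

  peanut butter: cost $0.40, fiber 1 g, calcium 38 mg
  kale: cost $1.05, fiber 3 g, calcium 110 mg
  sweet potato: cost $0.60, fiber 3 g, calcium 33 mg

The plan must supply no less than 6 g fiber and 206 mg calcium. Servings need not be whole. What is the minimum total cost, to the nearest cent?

$2.02

For a min-cost LP with two ≥-constraints, a basic feasible solution has at most two positive variables.
peanut butter only: max(6/1, 206/38) = 6 servings → $2.40.
kale only: max(6/3, 206/110) = 2 servings → $2.10.
sweet potato only: max(6/3, 206/33) = 6.242 servings → $3.75.
peanut butter + kale with both targets exact would need a negative amount; discard.
peanut butter + sweet potato with both tight: 5.185 servings and 0.2716 servings → $2.24.
kale + sweet potato with both tight: 1.818 servings and 0.1818 servings → $2.02.
So the least-cost plan costs $2.02.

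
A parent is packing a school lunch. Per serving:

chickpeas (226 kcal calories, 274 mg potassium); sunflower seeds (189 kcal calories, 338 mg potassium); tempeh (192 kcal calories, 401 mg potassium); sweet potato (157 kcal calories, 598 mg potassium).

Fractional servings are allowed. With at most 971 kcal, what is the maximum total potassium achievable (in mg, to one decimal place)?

3698.5 mg

Potassium per kcal: sweet potato 3.809, tempeh 2.089, sunflower seeds 1.788, chickpeas 1.212.
With no serving limits, spend the whole calories allowance on sweet potato: 971 kcal / 157 kcal × 598 mg = 3698.5 mg.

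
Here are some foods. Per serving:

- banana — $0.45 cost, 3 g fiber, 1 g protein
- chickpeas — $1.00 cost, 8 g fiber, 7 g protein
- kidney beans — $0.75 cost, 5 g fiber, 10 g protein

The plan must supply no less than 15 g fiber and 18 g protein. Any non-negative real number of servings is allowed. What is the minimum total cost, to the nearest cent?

A basic optimal solution has at most two foods positive. Try each food alone and each pair with both targets met exactly.
banana only: max(15/3, 18/1) = 18 servings → $8.10.
chickpeas only: max(15/8, 18/7) = 2.571 servings → $2.57.
kidney beans only: max(15/5, 18/10) = 3 servings → $2.25.
banana + chickpeas with both targets exact would need a negative amount; discard.
banana + kidney beans with both tight: 2.4 servings and 1.56 servings → $2.25.
chickpeas + kidney beans with both tight: 1.333 servings and 0.8667 servings → $1.98.
So the least-cost plan costs $1.98.

$1.98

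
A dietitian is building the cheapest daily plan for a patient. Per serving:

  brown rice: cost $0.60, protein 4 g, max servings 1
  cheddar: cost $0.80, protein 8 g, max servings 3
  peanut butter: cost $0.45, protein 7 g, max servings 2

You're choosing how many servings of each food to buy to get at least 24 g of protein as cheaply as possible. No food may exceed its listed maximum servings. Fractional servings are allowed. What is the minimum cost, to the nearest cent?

Cost per g of protein: peanut butter $0.0643, cheddar $0.1000, brown rice $0.1500.
Take 2 servings of peanut butter: +14.0 g protein for $0.90 (total $0.90, still need 10.0 g).
Take 1.25 servings of cheddar: +10.0 g protein for $1.00 (total $1.90, still need 0.0 g).
Greedy by cheapest-per-g is optimal for a single linear constraint, so the minimum cost is $1.90.

$1.90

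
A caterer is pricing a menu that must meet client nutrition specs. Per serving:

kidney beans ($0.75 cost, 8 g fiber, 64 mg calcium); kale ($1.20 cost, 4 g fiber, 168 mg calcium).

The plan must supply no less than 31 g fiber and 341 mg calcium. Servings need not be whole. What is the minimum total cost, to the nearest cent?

Compare the cost at each extreme point of the feasible region.
kidney beans only: max(31/8, 341/64) = 5.328 servings → $4.00.
kale only: max(31/4, 341/168) = 7.75 servings → $9.30.
kidney beans + kale with both tight: 3.533 servings and 0.6838 servings → $3.47.
The minimum over all feasible corners is $3.47.

$3.47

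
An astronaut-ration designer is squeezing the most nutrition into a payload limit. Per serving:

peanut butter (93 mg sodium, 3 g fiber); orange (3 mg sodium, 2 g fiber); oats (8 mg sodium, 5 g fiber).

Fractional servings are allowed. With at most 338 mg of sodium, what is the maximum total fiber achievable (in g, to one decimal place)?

Fiber per mg sodium: orange 0.6667, oats 0.625, peanut butter 0.03226.
With no serving limits, spend the whole sodium allowance on orange: 338 mg / 3 mg × 2 g = 225.3 g.

225.3 g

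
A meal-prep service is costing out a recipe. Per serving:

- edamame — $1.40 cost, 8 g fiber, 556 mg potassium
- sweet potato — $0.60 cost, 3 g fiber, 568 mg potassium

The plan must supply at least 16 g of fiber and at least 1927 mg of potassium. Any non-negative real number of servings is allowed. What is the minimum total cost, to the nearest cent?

With two linear requirements the optimum uses one or two foods; enumerate the corners.
edamame only: max(16/8, 1927/556) = 3.466 servings → $4.85.
sweet potato only: max(16/3, 1927/568) = 5.333 servings → $3.20.
edamame + sweet potato with both tight: 1.15 servings and 2.267 servings → $2.97.
Cheapest feasible corner: $2.97.

$2.97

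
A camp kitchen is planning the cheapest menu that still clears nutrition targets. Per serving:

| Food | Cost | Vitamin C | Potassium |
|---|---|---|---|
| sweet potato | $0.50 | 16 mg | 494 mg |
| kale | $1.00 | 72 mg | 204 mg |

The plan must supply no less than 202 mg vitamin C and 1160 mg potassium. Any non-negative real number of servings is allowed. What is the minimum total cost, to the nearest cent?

Compare the cost at each extreme point of the feasible region.
sweet potato only: max(202/16, 1160/494) = 12.62 servings → $6.31.
kale only: max(202/72, 1160/204) = 5.686 servings → $5.69.
sweet potato + kale with both tight: 1.31 servings and 2.514 servings → $3.17.
Cheapest feasible corner: $3.17.

$3.17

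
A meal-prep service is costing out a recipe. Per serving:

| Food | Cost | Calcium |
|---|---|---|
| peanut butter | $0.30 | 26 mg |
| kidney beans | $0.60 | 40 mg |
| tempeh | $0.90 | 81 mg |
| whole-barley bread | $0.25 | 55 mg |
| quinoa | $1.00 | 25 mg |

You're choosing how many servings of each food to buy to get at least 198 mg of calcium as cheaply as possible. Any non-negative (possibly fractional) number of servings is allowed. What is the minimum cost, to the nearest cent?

Cost per mg of calcium: whole-barley bread $0.0045, tempeh $0.0111, peanut butter $0.0115, kidney beans $0.0150, quinoa $0.0400.
With no serving limits, use only whole-barley bread: 198 mg / 55 mg = 3.6 servings × $0.25 = $0.90.

$0.90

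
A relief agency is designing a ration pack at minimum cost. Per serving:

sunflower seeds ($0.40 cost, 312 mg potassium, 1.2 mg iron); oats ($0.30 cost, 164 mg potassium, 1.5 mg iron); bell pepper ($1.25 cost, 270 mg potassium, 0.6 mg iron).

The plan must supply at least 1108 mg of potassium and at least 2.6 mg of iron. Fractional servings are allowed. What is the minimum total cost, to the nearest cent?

With two linear requirements the optimum uses one or two foods; enumerate the corners.
sunflower seeds only: max(1108/312, 2.6/1.2) = 3.551 servings → $1.42.
oats only: max(1108/164, 2.6/1.5) = 6.756 servings → $2.03.
bell pepper only: max(1108/270, 2.6/0.6) = 4.333 servings → $5.42.
sunflower seeds + oats: the both-tight solution has a negative serving — not a feasible corner.
sunflower seeds + bell pepper with both tight: 0.2719 servings and 3.789 servings → $4.85.
oats + bell pepper with both tight: 0.1213 servings and 4.03 servings → $5.07.
The minimum over all feasible corners is $1.42.

$1.42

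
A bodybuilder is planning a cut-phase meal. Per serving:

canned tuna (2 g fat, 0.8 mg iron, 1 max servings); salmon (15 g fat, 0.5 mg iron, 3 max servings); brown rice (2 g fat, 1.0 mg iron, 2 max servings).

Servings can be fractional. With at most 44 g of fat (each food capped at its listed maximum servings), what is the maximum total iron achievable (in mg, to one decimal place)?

Iron per g fat: brown rice 0.5, canned tuna 0.4, salmon 0.03333.
Take 2 servings of brown rice: uses 4 g fat, +2.0 mg iron (running total 2.0 mg).
Take 1 serving of canned tuna: uses 2 g fat, +0.8 mg iron (running total 2.8 mg).
Take 2.533 servings of salmon: uses 38 g fat, +1.3 mg iron (running total 4.1 mg).
Filling greedily by iron-per-g fat is optimal for one linear limit, giving 4.1 mg.

4.1 mg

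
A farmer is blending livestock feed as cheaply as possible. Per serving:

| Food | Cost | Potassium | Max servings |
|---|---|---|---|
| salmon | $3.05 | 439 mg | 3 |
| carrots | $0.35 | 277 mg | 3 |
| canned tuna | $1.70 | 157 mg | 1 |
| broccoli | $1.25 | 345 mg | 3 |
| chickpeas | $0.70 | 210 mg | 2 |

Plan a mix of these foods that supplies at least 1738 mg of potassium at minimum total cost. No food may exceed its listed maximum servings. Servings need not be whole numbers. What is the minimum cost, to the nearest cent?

Cost per mg of potassium: carrots $0.0013, chickpeas $0.0033, broccoli $0.0036, salmon $0.0069, canned tuna $0.0108.
Take 3 servings of carrots: +831.0 mg potassium for $1.05 (total $1.05, still need 907.0 mg).
Take 2 servings of chickpeas: +420.0 mg potassium for $1.40 (total $2.45, still need 487.0 mg).
Take 1.412 servings of broccoli: +487.0 mg potassium for $1.76 (total $4.21, still need 0.0 mg).
Filling from the cheapest source first is optimal under one linear minimum: $4.21.

$4.21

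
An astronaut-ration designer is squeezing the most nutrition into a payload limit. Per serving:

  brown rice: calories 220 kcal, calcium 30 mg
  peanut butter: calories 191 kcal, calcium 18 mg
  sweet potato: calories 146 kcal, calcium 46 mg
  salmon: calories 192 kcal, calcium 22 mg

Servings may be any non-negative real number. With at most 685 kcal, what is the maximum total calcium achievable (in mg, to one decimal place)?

215.8 mg

Calcium per kcal: sweet potato 0.3151, brown rice 0.1364, salmon 0.1146, peanut butter 0.09424.
With no serving limits, spend the whole calories allowance on sweet potato: 685 kcal / 146 kcal × 46 mg = 215.8 mg.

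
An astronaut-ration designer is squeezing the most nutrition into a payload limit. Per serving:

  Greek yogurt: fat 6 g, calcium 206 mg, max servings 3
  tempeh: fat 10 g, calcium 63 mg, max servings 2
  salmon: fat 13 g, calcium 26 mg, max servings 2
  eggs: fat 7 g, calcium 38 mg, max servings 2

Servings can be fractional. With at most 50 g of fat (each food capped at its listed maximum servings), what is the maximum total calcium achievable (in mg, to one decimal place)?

809.1 mg

Calcium per g fat: Greek yogurt 34.33, tempeh 6.3, eggs 5.429, salmon 2.
Take 3 servings of Greek yogurt: uses 18 g fat, +618.0 mg calcium (running total 618.0 mg).
Take 2 servings of tempeh: uses 20 g fat, +126.0 mg calcium (running total 744.0 mg).
Take 1.714 servings of eggs: uses 12 g fat, +65.1 mg calcium (running total 809.1 mg).
Filling greedily by calcium-per-g fat is optimal for one linear limit, giving 809.1 mg.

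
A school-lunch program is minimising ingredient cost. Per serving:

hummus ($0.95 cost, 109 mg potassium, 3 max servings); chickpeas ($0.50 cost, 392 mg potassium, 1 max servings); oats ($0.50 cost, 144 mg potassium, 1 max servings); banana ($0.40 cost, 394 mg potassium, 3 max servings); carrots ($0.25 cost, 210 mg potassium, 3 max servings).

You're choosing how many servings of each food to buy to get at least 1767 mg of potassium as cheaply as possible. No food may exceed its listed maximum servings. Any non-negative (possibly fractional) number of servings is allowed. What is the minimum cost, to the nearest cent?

Cost per mg of potassium: banana $0.0010, carrots $0.0012, chickpeas $0.0013, oats $0.0035, hummus $0.0087.
Take 3 servings of banana: +1182.0 mg potassium for $1.20 (total $1.20, still need 585.0 mg).
Take 2.786 servings of carrots: +585.0 mg potassium for $0.70 (total $1.90, still need 0.0 mg).
Filling from the cheapest source first is optimal under one linear minimum: $1.90.

$1.90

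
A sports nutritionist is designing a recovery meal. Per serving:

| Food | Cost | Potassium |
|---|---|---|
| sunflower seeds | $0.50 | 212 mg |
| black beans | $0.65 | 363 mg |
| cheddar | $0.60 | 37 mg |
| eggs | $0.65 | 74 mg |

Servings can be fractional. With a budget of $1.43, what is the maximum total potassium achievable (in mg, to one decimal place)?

798.6 mg

Potassium per dollar: black beans 558.5, sunflower seeds 424, eggs 113.8, cheddar 61.67.
With no serving limits, spend the whole cost allowance on black beans: $1.43 / $0.65 × 363 mg = 798.6 mg.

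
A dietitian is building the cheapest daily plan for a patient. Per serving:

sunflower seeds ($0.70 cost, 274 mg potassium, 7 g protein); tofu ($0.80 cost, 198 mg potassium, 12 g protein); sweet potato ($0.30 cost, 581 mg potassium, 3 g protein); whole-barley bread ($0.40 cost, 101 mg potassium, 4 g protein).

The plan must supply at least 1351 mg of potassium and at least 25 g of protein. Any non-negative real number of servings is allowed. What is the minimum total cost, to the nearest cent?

$1.84

Two binding constraints pin down two serving amounts, so the optimal mix uses at most two foods. The candidates are each food alone (scaled to the tighter of potassium/protein) and each pair with both constraints tight.
sunflower seeds only: max(1351/274, 25/7) = 4.931 servings → $3.45.
tofu only: max(1351/198, 25/12) = 6.823 servings → $5.46.
sweet potato only: max(1351/581, 25/3) = 8.333 servings → $2.50.
whole-barley bread only: max(1351/101, 25/4) = 13.38 servings → $5.35.
sunflower seeds + tofu with both targets exact would need a negative amount; discard.
sunflower seeds + sweet potato with both tight: 3.227 servings and 0.8034 servings → $2.50.
sunflower seeds + whole-barley bread: the both-tight solution has a negative serving — not a feasible corner.
tofu + sweet potato with both tight: 1.642 servings and 1.766 servings → $1.84.
tofu + whole-barley bread with both targets exact would need a negative amount; discard.
sweet potato + whole-barley bread with both tight: 1.425 servings and 5.182 servings → $2.50.
The minimum over all feasible corners is $1.84.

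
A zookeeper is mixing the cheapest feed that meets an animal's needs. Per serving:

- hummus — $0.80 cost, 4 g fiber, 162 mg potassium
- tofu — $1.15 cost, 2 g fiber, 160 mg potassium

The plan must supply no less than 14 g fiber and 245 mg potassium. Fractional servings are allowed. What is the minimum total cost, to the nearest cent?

The cheapest plan sits at a corner of the feasible region — with two constraints it uses at most two foods.
hummus only: max(14/4, 245/162) = 3.5 servings → $2.80.
tofu only: max(14/2, 245/160) = 7 servings → $8.05.
hummus + tofu with both targets exact would need a negative amount; discard.
Cheapest feasible corner: $2.80.

$2.80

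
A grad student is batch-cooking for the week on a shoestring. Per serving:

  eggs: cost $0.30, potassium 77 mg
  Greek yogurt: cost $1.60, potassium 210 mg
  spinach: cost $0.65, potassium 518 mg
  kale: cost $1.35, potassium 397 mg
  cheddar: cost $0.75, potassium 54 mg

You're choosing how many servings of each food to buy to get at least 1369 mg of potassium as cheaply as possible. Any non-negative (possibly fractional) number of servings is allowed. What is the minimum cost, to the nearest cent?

Cost per mg of potassium: spinach $0.0013, kale $0.0034, eggs $0.0039, Greek yogurt $0.0076, cheddar $0.0139.
With no serving limits, use only spinach: 1369 mg / 518 mg = 2.643 servings × $0.65 = $1.72.

$1.72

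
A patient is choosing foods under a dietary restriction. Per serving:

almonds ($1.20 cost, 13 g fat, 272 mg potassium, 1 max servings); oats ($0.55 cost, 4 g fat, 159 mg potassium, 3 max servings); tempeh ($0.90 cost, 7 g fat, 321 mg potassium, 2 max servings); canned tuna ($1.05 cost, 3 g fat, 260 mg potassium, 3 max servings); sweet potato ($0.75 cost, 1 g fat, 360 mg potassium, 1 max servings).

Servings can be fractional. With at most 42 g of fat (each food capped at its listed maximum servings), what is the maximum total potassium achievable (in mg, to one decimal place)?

2384.5 mg

Potassium per g fat: sweet potato 360, canned tuna 86.67, tempeh 45.86, oats 39.75, almonds 20.92.
Take 1 serving of sweet potato: uses 1 g fat, +360.0 mg potassium (running total 360.0 mg).
Take 3 servings of canned tuna: uses 9 g fat, +780.0 mg potassium (running total 1140.0 mg).
Take 2 servings of tempeh: uses 14 g fat, +642.0 mg potassium (running total 1782.0 mg).
Take 3 servings of oats: uses 12 g fat, +477.0 mg potassium (running total 2259.0 mg).
Take 0.4615 servings of almonds: uses 6 g fat, +125.5 mg potassium (running total 2384.5 mg).
Filling greedily by potassium-per-g fat is optimal for one linear limit, giving 2384.5 mg.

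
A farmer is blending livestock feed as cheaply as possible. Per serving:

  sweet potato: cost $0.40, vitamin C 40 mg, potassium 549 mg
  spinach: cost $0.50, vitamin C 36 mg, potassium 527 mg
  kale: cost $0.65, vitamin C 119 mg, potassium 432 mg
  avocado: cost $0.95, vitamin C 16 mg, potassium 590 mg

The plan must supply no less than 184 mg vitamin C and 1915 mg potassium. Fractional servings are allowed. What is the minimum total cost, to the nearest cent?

$1.57

Compare the cost at each extreme point of the feasible region.
sweet potato only: max(184/40, 1915/549) = 4.6 servings → $1.84.
spinach only: max(184/36, 1915/527) = 5.111 servings → $2.56.
kale only: max(184/119, 1915/432) = 4.433 servings → $2.88.
avocado only: max(184/16, 1915/590) = 11.5 servings → $10.93.
sweet potato + spinach: intersection lies outside the first quadrant.
sweet potato + kale with both tight: 3.088 servings and 0.5081 servings → $1.57.
sweet potato + avocado with both targets exact would need a negative amount; discard.
spinach + kale with both tight: 3.147 servings and 0.5943 servings → $1.96.
spinach + avocado with both targets exact would need a negative amount; discard.
kale + avocado with both tight: 1.231 servings and 2.344 servings → $3.03.
Cheapest feasible corner: $1.57.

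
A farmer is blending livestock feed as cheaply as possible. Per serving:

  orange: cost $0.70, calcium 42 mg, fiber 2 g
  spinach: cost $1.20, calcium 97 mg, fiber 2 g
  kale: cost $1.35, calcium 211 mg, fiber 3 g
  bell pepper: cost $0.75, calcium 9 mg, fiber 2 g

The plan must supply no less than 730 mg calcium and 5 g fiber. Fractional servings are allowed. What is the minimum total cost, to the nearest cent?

A basic optimal solution has at most two foods positive. Try each food alone and each pair with both targets met exactly.
orange only: max(730/42, 5/2) = 17.38 servings → $12.17.
spinach only: max(730/97, 5/2) = 7.526 servings → $9.03.
kale only: max(730/211, 5/3) = 3.46 servings → $4.67.
bell pepper only: max(730/9, 5/2) = 81.11 servings → $60.83.
orange + spinach: intersection lies outside the first quadrant.
orange + kale: intersection lies outside the first quadrant.
orange + bell pepper: the both-tight solution has a negative serving — not a feasible corner.
spinach + kale: intersection lies outside the first quadrant.
spinach + bell pepper: intersection lies outside the first quadrant.
kale + bell pepper: intersection lies outside the first quadrant.
Cheapest feasible corner: $4.67.

$4.67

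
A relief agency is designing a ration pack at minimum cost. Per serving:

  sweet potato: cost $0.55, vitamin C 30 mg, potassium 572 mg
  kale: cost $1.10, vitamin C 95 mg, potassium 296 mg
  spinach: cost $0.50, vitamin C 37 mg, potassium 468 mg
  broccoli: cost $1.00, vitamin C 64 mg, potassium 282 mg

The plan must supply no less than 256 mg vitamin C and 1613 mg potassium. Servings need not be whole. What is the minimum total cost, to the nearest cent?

This is a tiny linear program; its minimum lies at a vertex of the feasible set. List the vertices and price them.
sweet potato only: max(256/30, 1613/572) = 8.533 servings → $4.69.
kale only: max(256/95, 1613/296) = 5.449 servings → $5.99.
spinach only: max(256/37, 1613/468) = 6.919 servings → $3.46.
broccoli only: max(256/64, 1613/282) = 5.72 servings → $5.72.
sweet potato + kale with both tight: 1.704 servings and 2.157 servings → $3.31.
sweet potato + spinach: intersection lies outside the first quadrant.
sweet potato + broccoli with both tight: 1.103 servings and 3.483 servings → $4.09.
kale + spinach with both tight: 1.794 servings and 2.312 servings → $3.13.
kale + broccoli with both targets exact would need a negative amount; discard.
spinach + broccoli with both tight: 1.59 servings and 3.081 servings → $3.88.
The minimum over all feasible corners is $3.13.

$3.13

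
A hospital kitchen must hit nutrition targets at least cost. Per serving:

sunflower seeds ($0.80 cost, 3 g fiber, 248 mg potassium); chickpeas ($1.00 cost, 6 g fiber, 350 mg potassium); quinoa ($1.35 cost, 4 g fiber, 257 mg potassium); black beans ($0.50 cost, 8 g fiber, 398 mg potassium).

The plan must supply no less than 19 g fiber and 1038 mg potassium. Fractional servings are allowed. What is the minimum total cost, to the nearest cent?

For a min-cost LP with two ≥-constraints, a basic feasible solution has at most two positive variables.
sunflower seeds only: max(19/3, 1038/248) = 6.333 servings → $5.07.
chickpeas only: max(19/6, 1038/350) = 3.167 servings → $3.17.
quinoa only: max(19/4, 1038/257) = 4.75 servings → $6.41.
black beans only: max(19/8, 1038/398) = 2.608 servings → $1.30.
sunflower seeds + chickpeas: the both-tight solution has a negative serving — not a feasible corner.
sunflower seeds + quinoa: intersection lies outside the first quadrant.
sunflower seeds + black beans with both tight: 0.9392 servings and 2.023 servings → $1.76.
chickpeas + quinoa with both targets exact would need a negative amount; discard.
chickpeas + black beans with both tight: 1.801 servings and 1.024 servings → $2.31.
quinoa + black beans with both tight: 1.599 servings and 1.575 servings → $2.95.
So the least-cost plan costs $1.30.

$1.30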